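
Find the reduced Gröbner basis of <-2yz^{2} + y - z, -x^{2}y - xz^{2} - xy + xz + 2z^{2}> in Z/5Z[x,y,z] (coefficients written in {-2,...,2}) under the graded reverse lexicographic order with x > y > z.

G = {xz^{4} - xz^{3} - 2z^{4} + 2x^{2}z + 2xz^{2} + z^{2}, x^{2}y + xz^{2} + xy - xz - 2z^{2}, yz^{2} + 2y - 2z}

f_1 = -2yz^{2} + y - z, LT = yz^{2}.
f_2 = -x^{2}y - xz^{2} - xy + xz + 2z^{2}, LT = x^{2}y.

S(f_1,f_2): lcm = x^{2}yz^{2}. S = -xz^{4} - xyz^{2} + xz^{3} + 2z^{4} + 2x^{2}y - 2x^{2}z.
  reduce S modulo (f_1, f_2):
  remainder -xz^{4} + xz^{3} + 2z^{4} - 2x^{2}z - 2xz^{2} - z^{2} ≠ 0; add g_3 = -xz^{4} + xz^{3} + 2z^{4} - 2x^{2}z - 2xz^{2} - z^{2} to the basis.

The other S-polynomials (S(f_1,g_3), S(f_2,g_3)) all reduce to 0 modulo the current basis, so we have a Gröbner basis.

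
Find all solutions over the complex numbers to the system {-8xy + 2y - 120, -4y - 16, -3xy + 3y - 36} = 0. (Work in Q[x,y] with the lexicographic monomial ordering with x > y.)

{(4, -4)}

Compute a lex Gröbner basis by Buchberger's algorithm.
f_1 = -8xy + 2y - 120, LT = xy.
f_2 = -4y - 16, LT = y.
f_3 = -3xy + 3y - 36, LT = xy.

S(f_1,f_2): lcm = xy. S = -4x - \tfrac{1}{4}y + 15.
  leading term x: no divisor's leading term divides it; move -4x to the remainder.
  leading term y: subtract (\tfrac{1}{16})·f_2 from -\tfrac{1}{4}y + 15 → 16
  leading term 1: no divisor's leading term divides it; move 16 to the remainder.
  remainder -4x + 16 ≠ 0; add h_4 = -4x + 16 to the basis.

The other S-polynomials (S(f_1,f_3), S(f_2,f_3), S(f_1,h_4), S(f_2,h_4), S(f_3,h_4)) all reduce to 0 modulo the current basis, so we have a Gröbner basis.
Inter-reduce: drop elements whose leading term is divisible by another's, tail-reduce, and make monic.
Reduced Gröbner basis: {x - 4, y + 4}.

Elimination: the polynomial y + 4 lies in the elimination ideal for y, so y ∈ {-4}. For each such y, the remaining basis elements (now univariate) give the rest of the solution.
  y = -4: the earlier basis element becomes x - 4 = 0, giving x = 4 — point (4, -4).
Zero-dimensionality of the ideal guarantees finitely many solutions over ℂ.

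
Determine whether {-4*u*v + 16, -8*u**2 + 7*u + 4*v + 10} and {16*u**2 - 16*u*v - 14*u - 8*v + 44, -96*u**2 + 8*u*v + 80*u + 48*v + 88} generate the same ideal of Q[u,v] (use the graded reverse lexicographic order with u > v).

For a fixed monomial order, each ideal has a unique reduced Gröbner basis; comparing bases decides equality.
Buchberger on the first generating set:
f_1 = -4*u*v + 16, LT = u*v.
f_2 = -8*u**2 + 7*u + 4*v + 10, LT = u**2.

S(f_1,f_2): lcm = u**2*v. S = 7/8*u*v + 1/2*v**2 - 4*u + 5/4*v.
  leading term u*v: subtract (-7/32)·f_1 from 7/8*u*v + 1/2*v**2 - 4*u + 5/4*v → 1/2*v**2 - 4*u + 5/4*v + 7/2
  leading term v**2: no divisor's leading term divides it; move 1/2*v**2 to the remainder.
  leading term u: no divisor's leading term divides it; move -4*u to the remainder.
  leading term v: no divisor's leading term divides it; move 5/4*v to the remainder.
  leading term 1: no divisor's leading term divides it; move 7/2 to the remainder.
  remainder 1/2*v**2 - 4*u + 5/4*v + 7/2 ≠ 0; add g_3 = 1/2*v**2 - 4*u + 5/4*v + 7/2 to the basis.

The other S-polynomials (S(f_1,g_3), S(f_2,g_3)) all reduce to 0 modulo the current basis, so we have a Gröbner basis.
Inter-reduce: drop elements whose leading term is divisible by another's, tail-reduce, and make monic.
Reduced Gröbner basis: {u**2 - 7/8*u - 1/2*v - 5/4, u*v - 4, v**2 - 8*u + 5/2*v + 7}.

Buchberger on the second generating set:
h_1 = 16*u**2 - 16*u*v - 14*u - 8*v + 44, LT = u**2.
h_2 = -96*u**2 + 8*u*v + 80*u + 48*v + 88, LT = u**2.

S(h_1,h_2): lcm = u**2. S = -11/12*u*v - 1/24*u + 11/3.
  leading term u*v: no divisor's leading term divides it; move -11/12*u*v to the remainder.
  leading term u: no divisor's leading term divides it; move -1/24*u to the remainder.
  leading term 1: no divisor's leading term divides it; move 11/3 to the remainder.
  remainder -11/12*u*v - 1/24*u + 11/3 ≠ 0; add k_3 = -11/12*u*v - 1/24*u + 11/3 to the basis.

S(h_1,k_3): lcm = u**2*v. S = -u*v**2 - 1/22*u**2 - 7/8*u*v - 1/2*v**2 + 4*u + 11/4*v.
  leading term u*v**2: subtract (12/11*v)·k_3 from -u*v**2 - 1/22*u**2 - 7/8*u*v - 1/2*v**2 + 4*u + 11/4*v → -1/22*u**2 - 73/88*u*v - 1/2*v**2 + 4*u - 5/4*v
  leading term u**2: subtract (-1/352)·h_1 from -1/22*u**2 - 73/88*u*v - 1/2*v**2 + 4*u - 5/4*v → -7/8*u*v - 1/2*v**2 + 697/176*u - 14/11*v + 1/8
  leading term u*v: subtract (21/22)·k_3 from -7/8*u*v - 1/2*v**2 + 697/176*u - 14/11*v + 1/8 → -1/2*v**2 + 4*u - 14/11*v - 27/8
  leading term v**2: no divisor's leading term divides it; move -1/2*v**2 to the remainder.
  leading term u: no divisor's leading term divides it; move 4*u to the remainder.
  leading term v: no divisor's leading term divides it; move -14/11*v to the remainder.
  leading term 1: no divisor's leading term divides it; move -27/8 to the remainder.
  remainder -1/2*v**2 + 4*u - 14/11*v - 27/8 ≠ 0; add k_4 = -1/2*v**2 + 4*u - 14/11*v - 27/8 to the basis.

The other S-polynomials (S(h_2,k_3), S(h_1,k_4), S(h_2,k_4), S(k_3,k_4)) all reduce to 0 modulo the current basis, so we have a Gröbner basis.
Inter-reduce: drop elements whose leading term is divisible by another's, tail-reduce, and make monic.
Reduced Gröbner basis: {u**2 - 73/88*u - 1/2*v - 5/4, u*v + 1/22*u - 4, v**2 - 8*u + 28/11*v + 27/4}.

The bases are distinct; the ideals are different.

No, the ideals differ.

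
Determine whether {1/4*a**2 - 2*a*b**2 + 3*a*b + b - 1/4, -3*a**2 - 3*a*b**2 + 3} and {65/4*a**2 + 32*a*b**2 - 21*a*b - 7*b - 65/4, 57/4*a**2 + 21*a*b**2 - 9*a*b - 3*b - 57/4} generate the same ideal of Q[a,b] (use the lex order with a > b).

Two ideals are equal iff their reduced Gröbner bases coincide (the reduced basis is unique for a fixed ordering).
Buchberger on the first generating set:
f_1 = 1/4*a**2 - 2*a*b**2 + 3*a*b + b - 1/4, LT = a**2.
f_2 = -3*a**2 - 3*a*b**2 + 3, LT = a**2.

S(f_1,f_2): lcm = a**2. S = -9*a*b**2 + 12*a*b + 4*b.
  leading term a*b**2: no divisor's leading term divides it; move -9*a*b**2 to the remainder.
  leading term a*b: no divisor's leading term divides it; move 12*a*b to the remainder.
  leading term b: no divisor's leading term divides it; move 4*b to the remainder.
  remainder -9*a*b**2 + 12*a*b + 4*b ≠ 0; add g_3 = -9*a*b**2 + 12*a*b + 4*b to the basis.

S(f_1,g_3): lcm = a**2*b**2. S = 4/3*a**2*b - 8*a*b**4 + 12*a*b**3 + 4/9*a*b + 4*b**3 - b**2.
  leading term a**2*b: subtract (16/3*b)·f_1 from 4/3*a**2*b - 8*a*b**4 + 12*a*b**3 + 4/9*a*b + 4*b**3 - b**2 → -8*a*b**4 + 68/3*a*b**3 - 16*a*b**2 + 4/9*a*b + 4*b**3 - 19/3*b**2 + 4/3*b
  leading term a*b**4: subtract (8/9*b**2)·g_3 from -8*a*b**4 + 68/3*a*b**3 - 16*a*b**2 + 4/9*a*b + 4*b**3 - 19/3*b**2 + 4/3*b → 12*a*b**3 - 16*a*b**2 + 4/9*a*b + 4/9*b**3 - 19/3*b**2 + 4/3*b
  leading term a*b**3: subtract (-4/3*b)·g_3 from 12*a*b**3 - 16*a*b**2 + 4/9*a*b + 4/9*b**3 - 19/3*b**2 + 4/3*b → 4/9*a*b + 4/9*b**3 - b**2 + 4/3*b
  leading term a*b: no divisor's leading term divides it; move 4/9*a*b to the remainder.
  leading term b**3: no divisor's leading term divides it; move 4/9*b**3 to the remainder.
  leading term b**2: no divisor's leading term divides it; move -b**2 to the remainder.
  leading term b: no divisor's leading term divides it; move 4/3*b to the remainder.
  remainder 4/9*a*b + 4/9*b**3 - b**2 + 4/3*b ≠ 0; add g_4 = 4/9*a*b + 4/9*b**3 - b**2 + 4/3*b to the basis.

S(g_3,g_4): lcm = a*b**2. S = -4/3*a*b - b**4 + 9/4*b**3 - 3*b**2 - 4/9*b.
  leading term a*b: subtract (-3)·g_4 from -4/3*a*b - b**4 + 9/4*b**3 - 3*b**2 - 4/9*b → -b**4 + 43/12*b**3 - 6*b**2 + 32/9*b
  leading term b**4: no divisor's leading term divides it; move -b**4 to the remainder.
  leading term b**3: no divisor's leading term divides it; move 43/12*b**3 to the remainder.
  leading term b**2: no divisor's leading term divides it; move -6*b**2 to the remainder.
  leading term b: no divisor's leading term divides it; move 32/9*b to the remainder.
  remainder -b**4 + 43/12*b**3 - 6*b**2 + 32/9*b ≠ 0; add g_5 = -b**4 + 43/12*b**3 - 6*b**2 + 32/9*b to the basis.

The other S-polynomials (S(f_2,g_3), S(f_1,g_4), S(f_2,g_4), S(f_1,g_5), S(f_2,g_5), S(g_3,g_5), S(g_4,g_5)) all reduce to 0 modulo the current basis, so we have a Gröbner basis.
Inter-reduce: drop elements whose leading term is divisible by another's, tail-reduce, and make monic.
Reduced Gröbner basis: {a**2 - 4/3*b**3 + 3*b**2 - 32/9*b - 1, a*b + b**3 - 9/4*b**2 + 3*b, b**4 - 43/12*b**3 + 6*b**2 - 32/9*b}.

Buchberger on the second generating set:
h_1 = 65/4*a**2 + 32*a*b**2 - 21*a*b - 7*b - 65/4, LT = a**2.
h_2 = 57/4*a**2 + 21*a*b**2 - 9*a*b - 3*b - 57/4, LT = a**2.

S(h_1,h_2): lcm = a**2. S = 612/1235*a*b**2 - 816/1235*a*b - 272/1235*b.
  leading term a*b**2: no divisor's leading term divides it; move 612/1235*a*b**2 to the remainder.
  leading term a*b: no divisor's leading term divides it; move -816/1235*a*b to the remainder.
  leading term b: no divisor's leading term divides it; move -272/1235*b to the remainder.
  remainder 612/1235*a*b**2 - 816/1235*a*b - 272/1235*b ≠ 0; add k_3 = 612/1235*a*b**2 - 816/1235*a*b - 272/1235*b to the basis.

S(h_1,k_3): lcm = a**2*b**2. S = 4/3*a**2*b + 128/65*a*b**4 - 84/65*a*b**3 + 4/9*a*b - 28/65*b**3 - b**2.
  leading term a**2*b: subtract (16/195*b)·h_1 from 4/3*a**2*b + 128/65*a*b**4 - 84/65*a*b**3 + 4/9*a*b - 28/65*b**3 - b**2 → 128/65*a*b**4 - 764/195*a*b**3 + 112/65*a*b**2 + 4/9*a*b - 28/65*b**3 - 83/195*b**2 + 4/3*b
  leading term a*b**4: subtract (608/153*b**2)·k_3 from 128/65*a*b**4 - 764/195*a*b**3 + 112/65*a*b**2 + 4/9*a*b - 28/65*b**3 - 83/195*b**2 + 4/3*b → -84/65*a*b**3 + 112/65*a*b**2 + 4/9*a*b + 4/9*b**3 - 83/195*b**2 + 4/3*b
  leading term a*b**3: subtract (-133/51*b)·k_3 from -84/65*a*b**3 + 112/65*a*b**2 + 4/9*a*b + 4/9*b**3 - 83/195*b**2 + 4/3*b → 4/9*a*b + 4/9*b**3 - b**2 + 4/3*b
  leading term a*b: no divisor's leading term divides it; move 4/9*a*b to the remainder.
  leading term b**3: no divisor's leading term divides it; move 4/9*b**3 to the remainder.
  leading term b**2: no divisor's leading term divides it; move -b**2 to the remainder.
  leading term b: no divisor's leading term divides it; move 4/3*b to the remainder.
  remainder 4/9*a*b + 4/9*b**3 - b**2 + 4/3*b ≠ 0; add k_4 = 4/9*a*b + 4/9*b**3 - b**2 + 4/3*b to the basis.

S(k_3,k_4): lcm = a*b**2. S = -4/3*a*b - b**4 + 9/4*b**3 - 3*b**2 - 4/9*b.
  leading term a*b: subtract (-3)·k_4 from -4/3*a*b - b**4 + 9/4*b**3 - 3*b**2 - 4/9*b → -b**4 + 43/12*b**3 - 6*b**2 + 32/9*b
  leading term b**4: no divisor's leading term divides it; move -b**4 to the remainder.
  leading term b**3: no divisor's leading term divides it; move 43/12*b**3 to the remainder.
  leading term b**2: no divisor's leading term divides it; move -6*b**2 to the remainder.
  leading term b: no divisor's leading term divides it; move 32/9*b to the remainder.
  remainder -b**4 + 43/12*b**3 - 6*b**2 + 32/9*b ≠ 0; add k_5 = -b**4 + 43/12*b**3 - 6*b**2 + 32/9*b to the basis.

The other S-polynomials (S(h_2,k_3), S(h_1,k_4), S(h_2,k_4), S(h_1,k_5), S(h_2,k_5), S(k_3,k_5), S(k_4,k_5)) all reduce to 0 modulo the current basis, so we have a Gröbner basis.
Inter-reduce: drop elements whose leading term is divisible by another's, tail-reduce, and make monic.
Reduced Gröbner basis: {a**2 - 4/3*b**3 + 3*b**2 - 32/9*b - 1, a*b + b**3 - 9/4*b**2 + 3*b, b**4 - 43/12*b**3 + 6*b**2 - 32/9*b}.

These coincide, so the ideals are equal.

Yes, the ideals are equal.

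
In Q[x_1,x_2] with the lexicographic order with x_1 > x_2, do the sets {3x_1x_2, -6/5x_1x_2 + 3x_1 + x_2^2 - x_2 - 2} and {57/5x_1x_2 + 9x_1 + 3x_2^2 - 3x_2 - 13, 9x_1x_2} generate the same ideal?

No, the ideals differ.

Two ideals are equal iff their reduced Gröbner bases coincide (the reduced basis is unique for a fixed ordering).
Buchberger on the first generating set:
f_1 = 3x_1x_2, LT = x_1x_2.
f_2 = -6/5x_1x_2 + 3x_1 + x_2^2 - x_2 - 2, LT = x_1x_2.

S(f_1,f_2): lcm = x_1x_2. S = 5/2x_1 + 5/6x_2^2 - 5/6x_2 - 5/3.
  reduce S modulo (f_1, f_2):
  remainder 5/2x_1 + 5/6x_2^2 - 5/6x_2 - 5/3 ≠ 0; add g_3 = 5/2x_1 + 5/6x_2^2 - 5/6x_2 - 5/3 to the basis.

S(f_1,g_3): lcm = x_1x_2. S = -1/3x_2^3 + 1/3x_2^2 + 2/3x_2.
  reduce S modulo (f_1, f_2, g_3):
  remainder -1/3x_2^3 + 1/3x_2^2 + 2/3x_2 ≠ 0; add g_4 = -1/3x_2^3 + 1/3x_2^2 + 2/3x_2 to the basis.

The other S-polynomials (S(f_2,g_3), S(f_1,g_4), S(f_2,g_4), S(g_3,g_4)) all reduce to 0 modulo the current basis, so we have a Gröbner basis.
Inter-reduce: drop elements whose leading term is divisible by another's, tail-reduce, and make monic.
Reduced Gröbner basis: {x_1 + 1/3x_2^2 - 1/3x_2 - 2/3, x_2^3 - x_2^2 - 2x_2}.

Buchberger on the second generating set:
h_1 = 57/5x_1x_2 + 9x_1 + 3x_2^2 - 3x_2 - 13, LT = x_1x_2.
h_2 = 9x_1x_2, LT = x_1x_2.

S(h_1,h_2): lcm = x_1x_2. S = 15/19x_1 + 5/19x_2^2 - 5/19x_2 - 65/57.
  reduce S modulo (h_1, h_2):
  remainder 15/19x_1 + 5/19x_2^2 - 5/19x_2 - 65/57 ≠ 0; add k_3 = 15/19x_1 + 5/19x_2^2 - 5/19x_2 - 65/57 to the basis.

S(h_1,k_3): lcm = x_1x_2. S = 15/19x_1 - 1/3x_2^3 + 34/57x_2^2 + 202/171x_2 - 65/57.
  reduce S modulo (h_1, h_2, k_3):
  remainder -1/3x_2^3 + 1/3x_2^2 + 13/9x_2 ≠ 0; add k_4 = -1/3x_2^3 + 1/3x_2^2 + 13/9x_2 to the basis.

The other S-polynomials (S(h_2,k_3), S(h_1,k_4), S(h_2,k_4), S(k_3,k_4)) all reduce to 0 modulo the current basis, so we have a Gröbner basis.
Inter-reduce: drop elements whose leading term is divisible by another's, tail-reduce, and make monic.
Reduced Gröbner basis: {x_1 + 1/3x_2^2 - 1/3x_2 - 13/9, x_2^3 - x_2^2 - 13/3x_2}.

These differ, so the ideals are not equal.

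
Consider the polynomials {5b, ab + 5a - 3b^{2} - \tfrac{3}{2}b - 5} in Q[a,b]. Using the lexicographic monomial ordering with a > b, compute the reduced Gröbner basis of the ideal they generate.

Buchberger's algorithm terminates because the ascending chain of leading-term ideals stabilizes.

f_1 = 5b, LT = b.
f_2 = ab + 5a - 3b^{2} - \tfrac{3}{2}b - 5, LT = ab.

S(f_1,f_2): lcm = ab. S = -5a + 3b^{2} + \tfrac{3}{2}b + 5.
  reduce S modulo (f_1, f_2):
  remainder -5a + 5 ≠ 0; add g_3 = -5a + 5 to the basis.

The other S-polynomials (S(f_1,g_3), S(f_2,g_3)) all reduce to 0 modulo the current basis, so we have a Gröbner basis.
Inter-reduce: drop elements whose leading term is divisible by another's, tail-reduce, and make monic.

G = {a - 1, b}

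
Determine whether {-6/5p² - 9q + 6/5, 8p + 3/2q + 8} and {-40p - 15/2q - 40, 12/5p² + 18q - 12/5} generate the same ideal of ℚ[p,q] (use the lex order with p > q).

Yes, the ideals are equal.

Since reduced Gröbner bases are canonical representatives of ideals under a given ordering, it suffices to compute and compare them.
Buchberger on the first generating set:
f_1 = -6/5p² - 9q + 6/5, LT = p².
f_2 = 8p + 3/2q + 8, LT = p.

S(f_1,f_2): lcm = p². S = -3/16pq - p + 15/2q - 1.
  leading term pq: subtract (-3/128q)·f_2 from -3/16pq - p + 15/2q - 1 → -p + 9/256q² + 123/16q - 1
  leading term p: subtract (-⅛)·f_2 from -p + 9/256q² + 123/16q - 1 → 9/256q² + 63/8q
  leading term q²: no divisor's leading term divides it; move 9/256q² to the remainder.
  leading term q: no divisor's leading term divides it; move 63/8q to the remainder.
  remainder 9/256q² + 63/8q ≠ 0; add g_3 = 9/256q² + 63/8q to the basis.

The other S-polynomials (S(f_1,g_3), S(f_2,g_3)) all reduce to 0 modulo the current basis, so we have a Gröbner basis.
Inter-reduce: drop elements whose leading term is divisible by another's, tail-reduce, and make monic.
Reduced Gröbner basis: {p + 3/16q + 1, q² + 224q}.

Buchberger on the second generating set:
h_1 = -40p - 15/2q - 40, LT = p.
h_2 = 12/5p² + 18q - 12/5, LT = p².

S(h_1,h_2): lcm = p². S = 3/16pq + p - 15/2q + 1.
  leading term pq: subtract (-3/640q)·h_1 from 3/16pq + p - 15/2q + 1 → p - 9/256q² - 123/16q + 1
  leading term p: subtract (-1/40)·h_1 from p - 9/256q² - 123/16q + 1 → -9/256q² - 63/8q
  leading term q²: no divisor's leading term divides it; move -9/256q² to the remainder.
  leading term q: no divisor's leading term divides it; move -63/8q to the remainder.
  remainder -9/256q² - 63/8q ≠ 0; add k_3 = -9/256q² - 63/8q to the basis.

The other S-polynomials (S(h_1,k_3), S(h_2,k_3)) all reduce to 0 modulo the current basis, so we have a Gröbner basis.
Inter-reduce: drop elements whose leading term is divisible by another's, tail-reduce, and make monic.
Reduced Gröbner basis: {p + 3/16q + 1, q² + 224q}.

Same reduced basis, so the two generating sets span the same ideal.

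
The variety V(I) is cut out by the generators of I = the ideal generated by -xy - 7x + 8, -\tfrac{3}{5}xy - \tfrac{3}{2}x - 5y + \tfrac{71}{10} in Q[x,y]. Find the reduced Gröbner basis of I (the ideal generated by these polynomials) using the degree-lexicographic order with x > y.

G = {y^{2} + \tfrac{327}{50}y - \tfrac{377}{50}, x - \tfrac{50}{27}y + \tfrac{23}{27}}

f_1 = -xy - 7x + 8, LT = xy.
f_2 = -\tfrac{3}{5}xy - \tfrac{3}{2}x - 5y + \tfrac{71}{10}, LT = xy.

S(f_1,f_2): lcm = xy. S = \tfrac{9}{2}x - \tfrac{25}{3}y + \tfrac{23}{6}.
  leading term x: no divisor's leading term divides it; move \tfrac{9}{2}x to the remainder.
  leading term y: no divisor's leading term divides it; move -\tfrac{25}{3}y to the remainder.
  leading term 1: no divisor's leading term divides it; move \tfrac{23}{6} to the remainder.
  remainder \tfrac{9}{2}x - \tfrac{25}{3}y + \tfrac{23}{6} ≠ 0; add g_3 = \tfrac{9}{2}x - \tfrac{25}{3}y + \tfrac{23}{6} to the basis.

S(f_1,g_3): lcm = xy. S = \tfrac{50}{27}y^{2} + 7x - \tfrac{23}{27}y - 8.
  leading term y^{2}: no divisor's leading term divides it; move \tfrac{50}{27}y^{2} to the remainder.
  leading term x: subtract (\tfrac{14}{9})·g_3 from 7x - \tfrac{23}{27}y - 8 → \tfrac{109}{9}y - \tfrac{377}{27}
  leading term y: no divisor's leading term divides it; move \tfrac{109}{9}y to the remainder.
  leading term 1: no divisor's leading term divides it; move -\tfrac{377}{27} to the remainder.
  remainder \tfrac{50}{27}y^{2} + \tfrac{109}{9}y - \tfrac{377}{27} ≠ 0; add g_4 = \tfrac{50}{27}y^{2} + \tfrac{109}{9}y - \tfrac{377}{27} to the basis.

The other S-polynomials (S(f_2,g_3), S(f_1,g_4), S(f_2,g_4), S(g_3,g_4)) all reduce to 0 modulo the current basis, so we have a Gröbner basis.
Inter-reduce: drop elements whose leading term is divisible by another's, tail-reduce, and make monic.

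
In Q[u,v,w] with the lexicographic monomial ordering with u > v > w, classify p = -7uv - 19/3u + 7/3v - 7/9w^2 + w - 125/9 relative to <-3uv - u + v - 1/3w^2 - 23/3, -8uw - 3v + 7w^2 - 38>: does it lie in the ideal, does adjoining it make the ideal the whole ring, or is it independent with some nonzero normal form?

First compute the reduced Gröbner basis of I by Buchberger's algorithm.
f_1 = -3uv - u + v - 1/3w^2 - 23/3, LT = uv.
f_2 = -8uw - 3v + 7w^2 - 38, LT = uw.

S(f_1,f_2): lcm = uvw. S = 1/3uw - 3/8v^2 + 7/8vw^2 - 1/3vw - 19/4v + 1/9w^3 + 23/9w.
  reduce S modulo (f_1, f_2):
  remainder -3/8v^2 + 7/8vw^2 - 1/3vw - 39/8v + 1/9w^3 + 7/24w^2 + 23/9w - 19/12 ≠ 0; add h_3 = -3/8v^2 + 7/8vw^2 - 1/3vw - 39/8v + 1/9w^3 + 7/24w^2 + 23/9w - 19/12 to the basis.

The other S-polynomials (S(f_1,h_3), S(f_2,h_3)) all reduce to 0 modulo the current basis, so we have a Gröbner basis.
Inter-reduce: drop elements whose leading term is divisible by another's, tail-reduce, and make monic.
Reduced Gröbner basis: {uv + 1/3u - 1/3v + 1/9w^2 + 23/9, uw + 3/8v - 7/8w^2 + 19/4, v^2 - 7/3vw^2 + 8/9vw + 13v - 8/27w^3 - 7/9w^2 - 184/27w + 38/9}.
Label its elements g_1 = uv + 1/3u - 1/3v + 1/9w^2 + 23/9, g_2 = uw + 3/8v - 7/8w^2 + 19/4, g_3 = v^2 - 7/3vw^2 + 8/9vw + 13v - 8/27w^3 - 7/9w^2 - 184/27w + 38/9.

Reduce p = -7uv - 19/3u + 7/3v - 7/9w^2 + w - 125/9 modulo G:
  leading term uv: subtract (-7)·g_1 from -7uv - 19/3u + 7/3v - 7/9w^2 + w - 125/9 → -4u + w + 4
  leading term u: no divisor's leading term divides it; move -4u to the remainder.
  leading term w: no divisor's leading term divides it; move w to the remainder.
  leading term 1: no divisor's leading term divides it; move 4 to the remainder.
  normal form = -4u + w + 4.
The normal form is nonzero, so p ∉ I. Since p minus its normal form lies in I, I + (p) = I + (r) where r = -4u + w + 4; decide whether this ideal is the whole ring.
Run Buchberger on G together with r (pairs among the g_i already reduce to 0 since G is a Gröbner basis):
g_1 = uv + 1/3u - 1/3v + 1/9w^2 + 23/9, LT = uv.
g_2 = uw + 3/8v - 7/8w^2 + 19/4, LT = uw.
g_3 = v^2 - 7/3vw^2 + 8/9vw + 13v - 8/27w^3 - 7/9w^2 - 184/27w + 38/9, LT = v^2.
r = -4u + w + 4, LT = u.

S(g_1,r): lcm = uv. S = 1/3u + 1/4vw + 2/3v + 1/9w^2 + 23/9.
  reduce S modulo (g_1, g_2, g_3, r):
  remainder 1/4vw + 2/3v + 1/9w^2 + 1/12w + 26/9 ≠ 0; add m_5 = 1/4vw + 2/3v + 1/9w^2 + 1/12w + 26/9 to the basis.

S(g_2,r): lcm = uw. S = 3/8v - 5/8w^2 + w + 19/4.
  reduce S modulo (g_1, g_2, g_3, r, m_5):
  remainder 3/8v - 5/8w^2 + w + 19/4 ≠ 0; add m_6 = 3/8v - 5/8w^2 + w + 19/4 to the basis.

S(g_1,m_5): lcm = uvw. S = -8/3uv - 4/9uw^2 - 104/9u - 1/3vw + 1/9w^3 + 23/9w.
  reduce S modulo (g_1, g_2, g_3, r, m_5, m_6):
  remainder -5/18w^3 - 10/27w^2 + 175/54w + 100/27 ≠ 0; add m_7 = -5/18w^3 - 10/27w^2 + 175/54w + 100/27 to the basis.

The other S-polynomials (S(g_1,g_2), S(g_1,g_3), S(g_2,g_3), S(g_3,r), S(g_2,m_5), S(g_3,m_5), S(r,m_5), S(g_1,m_6), S(g_2,m_6), S(g_3,m_6), S(r,m_6), S(m_5,m_6), S(g_1,m_7), S(g_2,m_7), S(g_3,m_7), S(r,m_7), S(m_5,m_7), S(m_6,m_7)) all reduce to 0 modulo the current basis, so we have a Gröbner basis.
Inter-reduce: drop elements whose leading term is divisible by another's, tail-reduce, and make monic.
Reduced Gröbner basis: {u - 1/4w - 1, v - 5/3w^2 + 8/3w + 38/3, w^3 + 4/3w^2 - 35/3w - 40/3}.
The reduced Gröbner basis of I + (p) is {u - 1/4w - 1, v - 5/3w^2 + 8/3w + 38/3, w^3 + 4/3w^2 - 35/3w - 40/3} ≠ {1}, a proper ideal, so the enlarged system stays consistent: p is independent of I, with normal form -4u + w + 4.

The remainder on division by a Gröbner basis is unique — it is the normal form.

-7uv - 19/3u + 7/3v - 7/9w^2 + w - 125/9 is independent of I; its normal form modulo I is -4u + w + 4.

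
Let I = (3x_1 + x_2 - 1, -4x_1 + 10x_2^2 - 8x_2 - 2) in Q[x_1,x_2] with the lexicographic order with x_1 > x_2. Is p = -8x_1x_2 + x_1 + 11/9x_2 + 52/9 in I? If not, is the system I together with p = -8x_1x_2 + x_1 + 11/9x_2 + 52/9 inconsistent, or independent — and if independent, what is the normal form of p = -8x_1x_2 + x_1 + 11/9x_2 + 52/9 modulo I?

Adjoining -8x_1x_2 + x_1 + 11/9x_2 + 52/9 makes the ideal the whole ring: the system is inconsistent.

First compute the reduced Gröbner basis of I by Buchberger's algorithm.
f_1 = 3x_1 + x_2 - 1, LT = x_1.
f_2 = -4x_1 + 10x_2^2 - 8x_2 - 2, LT = x_1.

S(f_1,f_2): lcm = x_1. S = 5/2x_2^2 - 5/3x_2 - 5/6.
  reduce S modulo (f_1, f_2):
  remainder 5/2x_2^2 - 5/3x_2 - 5/6 ≠ 0; add h_3 = 5/2x_2^2 - 5/3x_2 - 5/6 to the basis.

The other S-polynomials (S(f_1,h_3), S(f_2,h_3)) all reduce to 0 modulo the current basis, so we have a Gröbner basis.
Inter-reduce: drop elements whose leading term is divisible by another's, tail-reduce, and make monic.
Reduced Gröbner basis: {x_1 + 1/3x_2 - 1/3, x_2^2 - 2/3x_2 - 1/3}.
Label its elements g_1 = x_1 + 1/3x_2 - 1/3, g_2 = x_2^2 - 2/3x_2 - 1/3.

Reduce p = -8x_1x_2 + x_1 + 11/9x_2 + 52/9 modulo G:
  leading term x_1x_2: subtract (-8x_2)·g_1 from -8x_1x_2 + x_1 + 11/9x_2 + 52/9 → x_1 + 8/3x_2^2 - 13/9x_2 + 52/9
  leading term x_1: subtract (1)·g_1 from x_1 + 8/3x_2^2 - 13/9x_2 + 52/9 → 8/3x_2^2 - 16/9x_2 + 55/9
  leading term x_2^2: subtract (8/3)·g_2 from 8/3x_2^2 - 16/9x_2 + 55/9 → 7
  leading term 1: no divisor's leading term divides it; move 7 to the remainder.
  normal form = 7.
The normal form is nonzero, so p ∉ I. Since p minus its normal form lies in I, I + (p) = I + (r) where r = 7; decide whether this ideal is the whole ring.
Here r = 7 is a nonzero constant, hence a unit: 1 ∈ I + (p), the Gröbner basis of I + (p) is {1}, and the enlarged system has no common solution — adjoining p is inconsistent.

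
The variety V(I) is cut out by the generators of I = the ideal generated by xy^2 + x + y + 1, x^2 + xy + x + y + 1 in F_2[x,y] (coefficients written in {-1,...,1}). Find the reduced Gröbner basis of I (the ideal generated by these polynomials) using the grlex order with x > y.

f_1 = xy^2 + x + y + 1, LT = xy^2.
f_2 = x^2 + xy + x + y + 1, LT = x^2.

S(f_1,f_2): lcm = x^2y^2. S = xy^3 + xy^2 + y^3 + x^2 + xy + y^2 + x.
  reduce S modulo (f_1, f_2):
  remainder y^3 + xy + x + y ≠ 0; add g_3 = y^3 + xy + x + y to the basis.

The other S-polynomials (S(f_1,g_3), S(f_2,g_3)) all reduce to 0 modulo the current basis, so we have a Gröbner basis.

G = {xy^2 + x + y + 1, y^3 + xy + x + y, x^2 + xy + x + y + 1}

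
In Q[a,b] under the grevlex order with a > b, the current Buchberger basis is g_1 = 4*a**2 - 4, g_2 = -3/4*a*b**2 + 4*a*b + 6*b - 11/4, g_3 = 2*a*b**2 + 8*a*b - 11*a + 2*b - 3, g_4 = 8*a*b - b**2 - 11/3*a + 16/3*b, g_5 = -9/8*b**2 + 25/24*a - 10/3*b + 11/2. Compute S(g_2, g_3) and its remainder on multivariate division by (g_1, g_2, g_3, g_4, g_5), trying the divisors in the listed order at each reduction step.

lcm(LM(g_2), LM(g_3)) = a*b**2.
S = (lcm/LT(g_2))·g_2 − (lcm/LT(g_3))·g_3 = -28/3*a*b + 11/2*a - 9*b + 31/6.
Reduce S modulo (g_1, g_2, g_3, g_4, g_5) in that order:
  leading term a*b: subtract (-7/6)·g_4 from -28/3*a*b + 11/2*a - 9*b + 31/6 → -7/6*b**2 + 11/9*a - 25/9*b + 31/6
  leading term b**2: subtract (28/27)·g_5 from -7/6*b**2 + 11/9*a - 25/9*b + 31/6 → 23/162*a + 55/81*b - 29/54
  leading term a: no divisor's leading term divides it; move 23/162*a to the remainder.
  leading term b: no divisor's leading term divides it; move 55/81*b to the remainder.
  leading term 1: no divisor's leading term divides it; move -29/54 to the remainder.
The remainder 23/162*a + 55/81*b - 29/54 is nonzero, so it would be added as the next basis element.

S(g_2, g_3) = -28/3*a*b + 11/2*a - 9*b + 31/6; remainder on division = 23/162*a + 55/81*b - 29/54.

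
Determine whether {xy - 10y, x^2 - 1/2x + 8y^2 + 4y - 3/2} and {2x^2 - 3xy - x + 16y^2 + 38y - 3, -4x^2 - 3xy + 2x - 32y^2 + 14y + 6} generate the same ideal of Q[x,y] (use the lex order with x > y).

Yes, the ideals are equal.

Two ideals are equal iff their reduced Gröbner bases coincide (the reduced basis is unique for a fixed ordering).
Buchberger on the first generating set:
f_1 = xy - 10y, LT = xy.
f_2 = x^2 - 1/2x + 8y^2 + 4y - 3/2, LT = x^2.

S(f_1,f_2): lcm = x^2y. S = -19/2xy - 8y^3 - 4y^2 + 3/2y.
  leading term xy: subtract (-19/2)·f_1 from -19/2xy - 8y^3 - 4y^2 + 3/2y → -8y^3 - 4y^2 - 187/2y
  leading term y^3: no divisor's leading term divides it; move -8y^3 to the remainder.
  leading term y^2: no divisor's leading term divides it; move -4y^2 to the remainder.
  leading term y: no divisor's leading term divides it; move -187/2y to the remainder.
  remainder -8y^3 - 4y^2 - 187/2y ≠ 0; add g_3 = -8y^3 - 4y^2 - 187/2y to the basis.

S(f_1,g_3): lcm = xy^3. S = -1/2xy^2 - 187/16xy - 10y^3.
  leading term xy^2: subtract (-1/2y)·f_1 from -1/2xy^2 - 187/16xy - 10y^3 → -187/16xy - 10y^3 - 5y^2
  leading term xy: subtract (-187/16)·f_1 from -187/16xy - 10y^3 - 5y^2 → -10y^3 - 5y^2 - 935/8y
  leading term y^3: subtract (5/4)·g_3 from -10y^3 - 5y^2 - 935/8y → 0
  remainder 0.

S(f_2,g_3): leading monomials are coprime, so the S-polynomial reduces to 0 (Buchberger's first criterion).
Every S-polynomial of the final basis reduces to 0, so we have a Gröbner basis.
Inter-reduce: drop elements whose leading term is divisible by another's, tail-reduce, and make monic.
Reduced Gröbner basis: {x^2 - 1/2x + 8y^2 + 4y - 3/2, xy - 10y, y^3 + 1/2y^2 + 187/16y}.

Buchberger on the second generating set:
h_1 = 2x^2 - 3xy - x + 16y^2 + 38y - 3, LT = x^2.
h_2 = -4x^2 - 3xy + 2x - 32y^2 + 14y + 6, LT = x^2.

S(h_1,h_2): lcm = x^2. S = -9/4xy + 45/2y.
  leading term xy: no divisor's leading term divides it; move -9/4xy to the remainder.
  leading term y: no divisor's leading term divides it; move 45/2y to the remainder.
  remainder -9/4xy + 45/2y ≠ 0; add k_3 = -9/4xy + 45/2y to the basis.

S(h_1,k_3): lcm = x^2y. S = -3/2xy^2 + 19/2xy + 8y^3 + 19y^2 - 3/2y.
  leading term xy^2: subtract (2/3y)·k_3 from -3/2xy^2 + 19/2xy + 8y^3 + 19y^2 - 3/2y → 19/2xy + 8y^3 + 4y^2 - 3/2y
  leading term xy: subtract (-38/9)·k_3 from 19/2xy + 8y^3 + 4y^2 - 3/2y → 8y^3 + 4y^2 + 187/2y
  leading term y^3: no divisor's leading term divides it; move 8y^3 to the remainder.
  leading term y^2: no divisor's leading term divides it; move 4y^2 to the remainder.
  leading term y: no divisor's leading term divides it; move 187/2y to the remainder.
  remainder 8y^3 + 4y^2 + 187/2y ≠ 0; add k_4 = 8y^3 + 4y^2 + 187/2y to the basis.

S(h_2,k_3): lcm = x^2y. S = 3/4xy^2 + 19/2xy + 8y^3 - 7/2y^2 - 3/2y.
  leading term xy^2: subtract (-1/3y)·k_3 from 3/4xy^2 + 19/2xy + 8y^3 - 7/2y^2 - 3/2y → 19/2xy + 8y^3 + 4y^2 - 3/2y
  leading term xy: subtract (-38/9)·k_3 from 19/2xy + 8y^3 + 4y^2 - 3/2y → 8y^3 + 4y^2 + 187/2y
  leading term y^3: subtract (1)·k_4 from 8y^3 + 4y^2 + 187/2y → 0
  remainder 0.

S(h_1,k_4): leading monomials are coprime, so the S-polynomial reduces to 0 (Buchberger's first criterion).
S(h_2,k_4): leading monomials are coprime, so the S-polynomial reduces to 0 (Buchberger's first criterion).
S(k_3,k_4): lcm = xy^3. S = -1/2xy^2 - 187/16xy - 10y^3.
  leading term xy^2: subtract (2/9y)·k_3 from -1/2xy^2 - 187/16xy - 10y^3 → -187/16xy - 10y^3 - 5y^2
  leading term xy: subtract (187/36)·k_3 from -187/16xy - 10y^3 - 5y^2 → -10y^3 - 5y^2 - 935/8y
  leading term y^3: subtract (-5/4)·k_4 from -10y^3 - 5y^2 - 935/8y → 0
  remainder 0.

Every S-polynomial of the final basis reduces to 0, so we have a Gröbner basis.
Inter-reduce: drop elements whose leading term is divisible by another's, tail-reduce, and make monic.
Reduced Gröbner basis: {x^2 - 1/2x + 8y^2 + 4y - 3/2, xy - 10y, y^3 + 1/2y^2 + 187/16y}.

These coincide, so the ideals are equal.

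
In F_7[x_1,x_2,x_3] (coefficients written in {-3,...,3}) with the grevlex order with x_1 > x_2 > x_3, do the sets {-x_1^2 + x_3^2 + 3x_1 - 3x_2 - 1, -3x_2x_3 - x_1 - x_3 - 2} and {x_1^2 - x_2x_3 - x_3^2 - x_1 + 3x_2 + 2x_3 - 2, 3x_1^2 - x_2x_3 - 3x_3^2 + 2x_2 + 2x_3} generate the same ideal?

Equality of ideals is decidable: compute both reduced Gröbner bases (unique for the ordering) and check whether they agree.
Buchberger on the first generating set:
f_1 = -x_1^2 + x_3^2 + 3x_1 - 3x_2 - 1, LT = x_1^2.
f_2 = -3x_2x_3 - x_1 - x_3 - 2, LT = x_2x_3.

The S-polynomials (S(f_1,f_2)) all reduce to 0 modulo the current basis, so we have a Gröbner basis.
Inter-reduce: drop elements whose leading term is divisible by another's, tail-reduce, and make monic.
Reduced Gröbner basis: {x_1^2 - x_3^2 - 3x_1 + 3x_2 + 1, x_2x_3 - 2x_1 - 2x_3 + 3}.

Buchberger on the second generating set:
h_1 = x_1^2 - x_2x_3 - x_3^2 - x_1 + 3x_2 + 2x_3 - 2, LT = x_1^2.
h_2 = 3x_1^2 - x_2x_3 - 3x_3^2 + 2x_2 + 2x_3, LT = x_1^2.

S(h_1,h_2): lcm = x_1^2. S = -3x_2x_3 - x_1 - x_3 - 2.
  leading term x_2x_3: no divisor's leading term divides it; move -3x_2x_3 to the remainder.
  leading term x_1: no divisor's leading term divides it; move -x_1 to the remainder.
  leading term x_3: no divisor's leading term divides it; move -x_3 to the remainder.
  leading term 1: no divisor's leading term divides it; move -2 to the remainder.
  remainder -3x_2x_3 - x_1 - x_3 - 2 ≠ 0; add k_3 = -3x_2x_3 - x_1 - x_3 - 2 to the basis.

The other S-polynomials (S(h_1,k_3), S(h_2,k_3)) all reduce to 0 modulo the current basis, so we have a Gröbner basis.
Inter-reduce: drop elements whose leading term is divisible by another's, tail-reduce, and make monic.
Reduced Gröbner basis: {x_1^2 - x_3^2 - 3x_1 + 3x_2 + 1, x_2x_3 - 2x_1 - 2x_3 + 3}.

Same reduced basis, so the two generating sets span the same ideal.

Yes, the ideals are equal.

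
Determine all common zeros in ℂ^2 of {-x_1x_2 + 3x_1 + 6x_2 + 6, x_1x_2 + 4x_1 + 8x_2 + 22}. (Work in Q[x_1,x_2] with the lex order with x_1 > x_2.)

Compute a lex Gröbner basis by Buchberger's algorithm.
f_1 = -x_1x_2 + 3x_1 + 6x_2 + 6, LT = x_1x_2.
f_2 = x_1x_2 + 4x_1 + 8x_2 + 22, LT = x_1x_2.

S(f_1,f_2): lcm = x_1x_2. S = -7x_1 - 14x_2 - 28.
  leading term x_1: no divisor's leading term divides it; move -7x_1 to the remainder.
  leading term x_2: no divisor's leading term divides it; move -14x_2 to the remainder.
  leading term 1: no divisor's leading term divides it; move -28 to the remainder.
  remainder -7x_1 - 14x_2 - 28 ≠ 0; add h_3 = -7x_1 - 14x_2 - 28 to the basis.

S(f_1,h_3): lcm = x_1x_2. S = -3x_1 - 2x_2^{2} - 10x_2 - 6.
  leading term x_1: subtract (\tfrac{3}{7})·h_3 from -3x_1 - 2x_2^{2} - 10x_2 - 6 → -2x_2^{2} - 4x_2 + 6
  leading term x_2^{2}: no divisor's leading term divides it; move -2x_2^{2} to the remainder.
  leading term x_2: no divisor's leading term divides it; move -4x_2 to the remainder.
  leading term 1: no divisor's leading term divides it; move 6 to the remainder.
  remainder -2x_2^{2} - 4x_2 + 6 ≠ 0; add h_4 = -2x_2^{2} - 4x_2 + 6 to the basis.

The other S-polynomials (S(f_2,h_3), S(f_1,h_4), S(f_2,h_4), S(h_3,h_4)) all reduce to 0 modulo the current basis, so we have a Gröbner basis.
Inter-reduce: drop elements whose leading term is divisible by another's, tail-reduce, and make monic.
Reduced Gröbner basis: {x_1 + 2x_2 + 4, x_2^{2} + 2x_2 - 3}.

The lex basis is triangular: the last element involves only x_2. Solving x_2^{2} + 2x_2 - 3 = 0 gives x_2 ∈ {-3, 1}; substituting each value into the earlier elements determines the remaining variables.
  x_2 = -3: the earlier basis element becomes x_1 - 2 = 0, giving x_1 = 2 — point (2, -3).
  x_2 = 1: the earlier basis element becomes x_1 + 6 = 0, giving x_1 = -6 — point (-6, 1).

{(2, -3), (-6, 1)}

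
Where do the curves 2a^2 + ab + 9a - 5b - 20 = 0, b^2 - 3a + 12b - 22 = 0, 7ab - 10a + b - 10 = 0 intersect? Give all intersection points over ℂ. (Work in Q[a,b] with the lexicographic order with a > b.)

{(2, 2)}

Compute a lex Gröbner basis by Buchberger's algorithm.
f_1 = 2a^2 + ab + 9a - 5b - 20, LT = a^2.
f_2 = -3a + b^2 + 12b - 22, LT = a.
f_3 = 7ab - 10a + b - 10, LT = ab.

S(f_1,f_2): lcm = a^2. S = 1/3ab^2 + 9/2ab - 17/6a - 5/2b - 10.
  leading term ab^2: subtract (-1/9b^2)·f_2 from 1/3ab^2 + 9/2ab - 17/6a - 5/2b - 10 → 9/2ab - 17/6a + 1/9b^4 + 4/3b^3 - 22/9b^2 - 5/2b - 10
  leading term ab: subtract (-3/2b)·f_2 from 9/2ab - 17/6a + 1/9b^4 + 4/3b^3 - 22/9b^2 - 5/2b - 10 → -17/6a + 1/9b^4 + 17/6b^3 + 140/9b^2 - 71/2b - 10
  leading term a: subtract (17/18)·f_2 from -17/6a + 1/9b^4 + 17/6b^3 + 140/9b^2 - 71/2b - 10 → 1/9b^4 + 17/6b^3 + 263/18b^2 - 281/6b + 97/9
  leading term b^4: no divisor's leading term divides it; move 1/9b^4 to the remainder.
  leading term b^3: no divisor's leading term divides it; move 17/6b^3 to the remainder.
  leading term b^2: no divisor's leading term divides it; move 263/18b^2 to the remainder.
  leading term b: no divisor's leading term divides it; move -281/6b to the remainder.
  leading term 1: no divisor's leading term divides it; move 97/9 to the remainder.
  remainder 1/9b^4 + 17/6b^3 + 263/18b^2 - 281/6b + 97/9 ≠ 0; add h_4 = 1/9b^4 + 17/6b^3 + 263/18b^2 - 281/6b + 97/9 to the basis.

S(f_1,f_3): lcm = a^2b. S = 10/7a^2 + 1/2ab^2 + 61/14ab + 10/7a - 5/2b^2 - 10b.
  leading term a^2: subtract (5/7)·f_1 from 10/7a^2 + 1/2ab^2 + 61/14ab + 10/7a - 5/2b^2 - 10b → 1/2ab^2 + 51/14ab - 5a - 5/2b^2 - 45/7b + 100/7
  leading term ab^2: subtract (-1/6b^2)·f_2 from 1/2ab^2 + 51/14ab - 5a - 5/2b^2 - 45/7b + 100/7 → 51/14ab - 5a + 1/6b^4 + 2b^3 - 37/6b^2 - 45/7b + 100/7
  leading term ab: subtract (-17/14b)·f_2 from 51/14ab - 5a + 1/6b^4 + 2b^3 - 37/6b^2 - 45/7b + 100/7 → -5a + 1/6b^4 + 45/14b^3 + 353/42b^2 - 232/7b + 100/7
  leading term a: subtract (5/3)·f_2 from -5a + 1/6b^4 + 45/14b^3 + 353/42b^2 - 232/7b + 100/7 → 1/6b^4 + 45/14b^3 + 283/42b^2 - 372/7b + 1070/21
  leading term b^4: subtract (3/2)·h_4 from 1/6b^4 + 45/14b^3 + 283/42b^2 - 372/7b + 1070/21 → -29/28b^3 - 425/28b^2 + 479/28b + 487/14
  leading term b^3: no divisor's leading term divides it; move -29/28b^3 to the remainder.
  leading term b^2: no divisor's leading term divides it; move -425/28b^2 to the remainder.
  leading term b: no divisor's leading term divides it; move 479/28b to the remainder.
  leading term 1: no divisor's leading term divides it; move 487/14 to the remainder.
  remainder -29/28b^3 - 425/28b^2 + 479/28b + 487/14 ≠ 0; add h_5 = -29/28b^3 - 425/28b^2 + 479/28b + 487/14 to the basis.

S(f_2,f_3): lcm = ab. S = 10/7a - 1/3b^3 - 4b^2 + 151/21b + 10/7.
  leading term a: subtract (-10/21)·f_2 from 10/7a - 1/3b^3 - 4b^2 + 151/21b + 10/7 → -1/3b^3 - 74/21b^2 + 271/21b - 190/21
  leading term b^3: subtract (28/87)·h_5 from -1/3b^3 - 74/21b^2 + 271/21b - 190/21 → 829/609b^2 + 1502/203b - 12328/609
  leading term b^2: no divisor's leading term divides it; move 829/609b^2 to the remainder.
  leading term b: no divisor's leading term divides it; move 1502/203b to the remainder.
  leading term 1: no divisor's leading term divides it; move -12328/609 to the remainder.
  remainder 829/609b^2 + 1502/203b - 12328/609 ≠ 0; add h_6 = 829/609b^2 + 1502/203b - 12328/609 to the basis.

S(f_3,h_4): lcm = ab^4. S = -377/14ab^3 - 263/2ab^2 + 843/2ab - 97a + 1/7b^4 - 10/7b^3.
  leading term ab^3: subtract (377/42b^3)·f_2 from -377/14ab^3 - 263/2ab^2 + 843/2ab - 97a + 1/7b^4 - 10/7b^3 → -263/2ab^2 + 843/2ab - 97a - 377/42b^5 - 753/7b^4 + 4117/21b^3
  leading term ab^2: subtract (263/6b^2)·f_2 from -263/2ab^2 + 843/2ab - 97a - 377/42b^5 - 753/7b^4 + 4117/21b^3 → 843/2ab - 97a - 377/42b^5 - 6359/42b^4 - 6929/21b^3 + 2893/3b^2
  leading term ab: subtract (-281/2b)·f_2 from 843/2ab - 97a - 377/42b^5 - 6359/42b^4 - 6929/21b^3 + 2893/3b^2 → -97a - 377/42b^5 - 6359/42b^4 - 7957/42b^3 + 7951/3b^2 - 3091b
  leading term a: subtract (97/3)·f_2 from -97a - 377/42b^5 - 6359/42b^4 - 7957/42b^3 + 7951/3b^2 - 3091b → -377/42b^5 - 6359/42b^4 - 7957/42b^3 + 2618b^2 - 3479b + 2134/3
  leading term b^5: subtract (-1131/14b)·h_4 from -377/42b^5 - 6359/42b^4 - 7957/42b^3 + 2618b^2 - 3479b + 2134/3 → 6509/84b^4 + 11891/12b^3 - 32633/28b^2 - 109549/42b + 2134/3
  leading term b^4: subtract (19527/28)·h_4 from 6509/84b^4 + 11891/12b^3 - 32633/28b^2 - 109549/42b + 2134/3 → -165485/168b^3 - 1907665/168b^2 + 5048891/168b - 571621/84
  leading term b^3: subtract (165485/174)·h_5 from -165485/168b^3 - 1907665/168b^2 + 5048891/168b - 571621/84 → 268015/87b^2 + 799411/58b - 3470293/87
  leading term b^2: subtract (1876105/829)·h_6 from 268015/87b^2 + 799411/58b - 3470293/87 → -4910529/1658b + 4910529/829
  leading term b: no divisor's leading term divides it; move -4910529/1658b to the remainder.
  leading term 1: no divisor's leading term divides it; move 4910529/829 to the remainder.
  remainder -4910529/1658b + 4910529/829 ≠ 0; add h_7 = -4910529/1658b + 4910529/829 to the basis.

The other S-polynomials (S(f_1,h_4), S(f_2,h_4), S(f_1,h_5), S(f_2,h_5), S(f_3,h_5), S(h_4,h_5), S(f_1,h_6), S(f_2,h_6), S(f_3,h_6), S(h_4,h_6), S(h_5,h_6), S(f_1,h_7), S(f_2,h_7), S(f_3,h_7), S(h_4,h_7), S(h_5,h_7), S(h_6,h_7)) all reduce to 0 modulo the current basis, so we have a Gröbner basis.
Inter-reduce: drop elements whose leading term is divisible by another's, tail-reduce, and make monic.
Reduced Gröbner basis: {a - 2, b - 2}.

The lex basis is triangular: the last element involves only b. Solving b - 2 = 0 gives b ∈ {2}; substituting each value into the earlier elements determines the remaining variables.
  b = 2: the earlier basis element becomes a - 2 = 0, giving a = 2 — point (2, 2).
This is the nonlinear analogue of row-reducing a linear system.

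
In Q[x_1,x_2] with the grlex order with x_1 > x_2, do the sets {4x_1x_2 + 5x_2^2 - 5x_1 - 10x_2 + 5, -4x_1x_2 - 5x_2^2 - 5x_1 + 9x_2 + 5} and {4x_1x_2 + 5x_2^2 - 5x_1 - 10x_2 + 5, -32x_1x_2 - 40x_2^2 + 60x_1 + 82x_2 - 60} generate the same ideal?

Yes, the ideals are equal.

Two ideals are equal iff their reduced Gröbner bases coincide (the reduced basis is unique for a fixed ordering).
Buchberger on the first generating set:
f_1 = 4x_1x_2 + 5x_2^2 - 5x_1 - 10x_2 + 5, LT = x_1x_2.
f_2 = -4x_1x_2 - 5x_2^2 - 5x_1 + 9x_2 + 5, LT = x_1x_2.

S(f_1,f_2): lcm = x_1x_2. S = -5/2x_1 - 1/4x_2 + 5/2.
  leading term x_1: no divisor's leading term divides it; move -5/2x_1 to the remainder.
  leading term x_2: no divisor's leading term divides it; move -1/4x_2 to the remainder.
  leading term 1: no divisor's leading term divides it; move 5/2 to the remainder.
  remainder -5/2x_1 - 1/4x_2 + 5/2 ≠ 0; add g_3 = -5/2x_1 - 1/4x_2 + 5/2 to the basis.

S(f_1,g_3): lcm = x_1x_2. S = 23/20x_2^2 - 5/4x_1 - 3/2x_2 + 5/4.
  leading term x_2^2: no divisor's leading term divides it; move 23/20x_2^2 to the remainder.
  leading term x_1: subtract (1/2)·g_3 from -5/4x_1 - 3/2x_2 + 5/4 → -11/8x_2
  leading term x_2: no divisor's leading term divides it; move -11/8x_2 to the remainder.
  remainder 23/20x_2^2 - 11/8x_2 ≠ 0; add g_4 = 23/20x_2^2 - 11/8x_2 to the basis.

The other S-polynomials (S(f_2,g_3), S(f_1,g_4), S(f_2,g_4), S(g_3,g_4)) all reduce to 0 modulo the current basis, so we have a Gröbner basis.
Inter-reduce: drop elements whose leading term is divisible by another's, tail-reduce, and make monic.
Reduced Gröbner basis: {x_2^2 - 55/46x_2, x_1 + 1/10x_2 - 1}.

Buchberger on the second generating set:
h_1 = 4x_1x_2 + 5x_2^2 - 5x_1 - 10x_2 + 5, LT = x_1x_2.
h_2 = -32x_1x_2 - 40x_2^2 + 60x_1 + 82x_2 - 60, LT = x_1x_2.

S(h_1,h_2): lcm = x_1x_2. S = 5/8x_1 + 1/16x_2 - 5/8.
  leading term x_1: no divisor's leading term divides it; move 5/8x_1 to the remainder.
  leading term x_2: no divisor's leading term divides it; move 1/16x_2 to the remainder.
  leading term 1: no divisor's leading term divides it; move -5/8 to the remainder.
  remainder 5/8x_1 + 1/16x_2 - 5/8 ≠ 0; add k_3 = 5/8x_1 + 1/16x_2 - 5/8 to the basis.

S(h_1,k_3): lcm = x_1x_2. S = 23/20x_2^2 - 5/4x_1 - 3/2x_2 + 5/4.
  leading term x_2^2: no divisor's leading term divides it; move 23/20x_2^2 to the remainder.
  leading term x_1: subtract (-2)·k_3 from -5/4x_1 - 3/2x_2 + 5/4 → -11/8x_2
  leading term x_2: no divisor's leading term divides it; move -11/8x_2 to the remainder.
  remainder 23/20x_2^2 - 11/8x_2 ≠ 0; add k_4 = 23/20x_2^2 - 11/8x_2 to the basis.

The other S-polynomials (S(h_2,k_3), S(h_1,k_4), S(h_2,k_4), S(k_3,k_4)) all reduce to 0 modulo the current basis, so we have a Gröbner basis.
Inter-reduce: drop elements whose leading term is divisible by another's, tail-reduce, and make monic.
Reduced Gröbner basis: {x_2^2 - 55/46x_2, x_1 + 1/10x_2 - 1}.

Same reduced basis, so the two generating sets span the same ideal.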